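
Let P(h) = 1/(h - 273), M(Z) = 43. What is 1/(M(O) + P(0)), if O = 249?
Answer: 273/11738 ≈ 0.023258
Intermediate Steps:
P(h) = 1/(-273 + h)
1/(M(O) + P(0)) = 1/(43 + 1/(-273 + 0)) = 1/(43 + 1/(-273)) = 1/(43 - 1/273) = 1/(11738/273) = 273/11738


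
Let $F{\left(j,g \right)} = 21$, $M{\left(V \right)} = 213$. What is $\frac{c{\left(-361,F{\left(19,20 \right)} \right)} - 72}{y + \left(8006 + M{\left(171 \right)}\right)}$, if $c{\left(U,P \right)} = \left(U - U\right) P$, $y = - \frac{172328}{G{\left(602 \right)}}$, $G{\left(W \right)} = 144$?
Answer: $- \frac{1296}{126401} \approx -0.010253$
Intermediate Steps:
$y = - \frac{21541}{18}$ ($y = - \frac{172328}{144} = \left(-172328\right) \frac{1}{144} = - \frac{21541}{18} \approx -1196.7$)
$c{\left(U,P \right)} = 0$ ($c{\left(U,P \right)} = 0 P = 0$)
$\frac{c{\left(-361,F{\left(19,20 \right)} \right)} - 72}{y + \left(8006 + M{\left(171 \right)}\right)} = \frac{0 - 72}{- \frac{21541}{18} + \left(8006 + 213\right)} = - \frac{72}{- \frac{21541}{18} + 8219} = - \frac{72}{\frac{126401}{18}} = \left(-72\right) \frac{18}{126401} = - \frac{1296}{126401}$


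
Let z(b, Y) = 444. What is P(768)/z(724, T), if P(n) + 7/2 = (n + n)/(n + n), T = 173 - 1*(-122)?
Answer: -5/888 ≈ -0.0056306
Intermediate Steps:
T = 295 (T = 173 + 122 = 295)
P(n) = -5/2 (P(n) = -7/2 + (n + n)/(n + n) = -7/2 + (2*n)/((2*n)) = -7/2 + (2*n)*(1/(2*n)) = -7/2 + 1 = -5/2)
P(768)/z(724, T) = -5/2/444 = -5/2*1/444 = -5/888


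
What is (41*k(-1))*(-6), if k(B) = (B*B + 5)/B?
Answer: 1476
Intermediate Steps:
k(B) = (5 + B**2)/B (k(B) = (B**2 + 5)/B = (5 + B**2)/B)
(41*k(-1))*(-6) = (41*(-1 + 5/(-1)))*(-6) = (41*(-1 + 5*(-1)))*(-6) = (41*(-1 - 5))*(-6) = (41*(-6))*(-6) = -246*(-6) = 1476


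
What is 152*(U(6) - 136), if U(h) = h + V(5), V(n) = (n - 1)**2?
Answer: -17328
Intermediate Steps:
V(n) = (-1 + n)**2
U(h) = 16 + h (U(h) = h + (-1 + 5)**2 = h + 4**2 = h + 16 = 16 + h)
152*(U(6) - 136) = 152*((16 + 6) - 136) = 152*(22 - 136) = 152*(-114) = -17328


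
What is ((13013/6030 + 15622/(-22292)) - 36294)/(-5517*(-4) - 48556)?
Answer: 76226112161/55633392045 ≈ 1.3701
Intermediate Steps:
((13013/6030 + 15622/(-22292)) - 36294)/(-5517*(-4) - 48556) = ((13013*(1/6030) + 15622*(-1/22292)) - 36294)/(22068 - 48556) = ((13013/6030 - 7811/11146) - 36294)/(-26488) = (24485642/16802595 - 36294)*(-1/26488) = -609808897288/16802595*(-1/26488) = 76226112161/55633392045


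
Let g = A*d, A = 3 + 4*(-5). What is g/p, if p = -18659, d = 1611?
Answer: 27387/18659 ≈ 1.4678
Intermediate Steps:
A = -17 (A = 3 - 20 = -17)
g = -27387 (g = -17*1611 = -27387)
g/p = -27387/(-18659) = -27387*(-1/18659) = 27387/18659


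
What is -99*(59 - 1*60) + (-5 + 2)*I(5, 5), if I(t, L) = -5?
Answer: 114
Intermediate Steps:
-99*(59 - 1*60) + (-5 + 2)*I(5, 5) = -99*(59 - 1*60) + (-5 + 2)*(-5) = -99*(59 - 60) - 3*(-5) = -99*(-1) + 15 = 99 + 15 = 114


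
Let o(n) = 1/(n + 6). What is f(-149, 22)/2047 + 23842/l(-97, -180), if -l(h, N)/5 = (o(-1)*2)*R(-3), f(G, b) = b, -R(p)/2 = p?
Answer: -24402155/12282 ≈ -1986.8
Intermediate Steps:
R(p) = -2*p
o(n) = 1/(6 + n)
l(h, N) = -12 (l(h, N) = -5*2/(6 - 1)*(-2*(-3)) = -5*2/5*6 = -5*(⅕)*2*6 = -2*6 = -5*12/5 = -12)
f(-149, 22)/2047 + 23842/l(-97, -180) = 22/2047 + 23842/(-12) = 22*(1/2047) + 23842*(-1/12) = 22/2047 - 11921/6 = -24402155/12282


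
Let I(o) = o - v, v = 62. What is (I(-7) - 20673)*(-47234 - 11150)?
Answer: 1211000928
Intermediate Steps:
I(o) = -62 + o (I(o) = o - 1*62 = o - 62 = -62 + o)
(I(-7) - 20673)*(-47234 - 11150) = ((-62 - 7) - 20673)*(-47234 - 11150) = (-69 - 20673)*(-58384) = -20742*(-58384) = 1211000928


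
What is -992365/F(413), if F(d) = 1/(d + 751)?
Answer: -1155112860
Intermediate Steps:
F(d) = 1/(751 + d)
-992365/F(413) = -992365/(1/(751 + 413)) = -992365/(1/1164) = -992365/1/1164 = -992365*1164 = -1155112860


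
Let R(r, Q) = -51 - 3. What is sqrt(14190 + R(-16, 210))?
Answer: 2*sqrt(3534) ≈ 118.89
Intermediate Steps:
R(r, Q) = -54
sqrt(14190 + R(-16, 210)) = sqrt(14190 - 54) = sqrt(14136) = 2*sqrt(3534)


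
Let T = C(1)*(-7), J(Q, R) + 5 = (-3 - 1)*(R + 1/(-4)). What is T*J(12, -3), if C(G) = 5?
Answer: -280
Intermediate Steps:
J(Q, R) = -4 - 4*R (J(Q, R) = -5 + (-3 - 1)*(R + 1/(-4)) = -5 - 4*(R - 1/4) = -5 - 4*(-1/4 + R) = -5 + (1 - 4*R) = -4 - 4*R)
T = -35 (T = 5*(-7) = -35)
T*J(12, -3) = -35*(-4 - 4*(-3)) = -35*(-4 + 12) = -35*8 = -280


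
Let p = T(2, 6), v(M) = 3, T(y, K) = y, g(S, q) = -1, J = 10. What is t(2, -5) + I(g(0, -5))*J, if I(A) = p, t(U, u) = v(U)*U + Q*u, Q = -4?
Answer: 46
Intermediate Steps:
p = 2
t(U, u) = -4*u + 3*U (t(U, u) = 3*U - 4*u = -4*u + 3*U)
I(A) = 2
t(2, -5) + I(g(0, -5))*J = (-4*(-5) + 3*2) + 2*10 = (20 + 6) + 20 = 26 + 20 = 46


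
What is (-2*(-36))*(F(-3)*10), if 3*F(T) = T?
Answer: -720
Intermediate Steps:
F(T) = T/3
(-2*(-36))*(F(-3)*10) = (-2*(-36))*(((⅓)*(-3))*10) = 72*(-1*10) = 72*(-10) = -720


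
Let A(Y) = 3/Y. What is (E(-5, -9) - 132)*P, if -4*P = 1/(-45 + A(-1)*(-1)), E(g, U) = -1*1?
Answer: -19/24 ≈ -0.79167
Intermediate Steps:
E(g, U) = -1
P = 1/168 (P = -1/(4*(-45 + (3/(-1))*(-1))) = -1/(4*(-45 + (3*(-1))*(-1))) = -1/(4*(-45 - 3*(-1))) = -1/(4*(-45 + 3)) = -¼/(-42) = -¼*(-1/42) = 1/168 ≈ 0.0059524)
(E(-5, -9) - 132)*P = (-1 - 132)*(1/168) = -133*1/168 = -19/24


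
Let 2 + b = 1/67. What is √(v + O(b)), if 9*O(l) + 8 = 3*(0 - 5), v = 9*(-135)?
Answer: I*√10958/3 ≈ 34.893*I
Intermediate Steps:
v = -1215
b = -133/67 (b = -2 + 1/67 = -133/67 ≈ -1.9851)
O(l) = -23/9 (O(l) = -8/9 + (3*(0 - 5))/9 = -8/9 + (3*(-5))/9 = -8/9 + (⅑)*(-15) = -8/9 - 5/3 = -23/9)
√(v + O(b)) = √(-1215 - 23/9) = √(-10958/9) = I*√10958/3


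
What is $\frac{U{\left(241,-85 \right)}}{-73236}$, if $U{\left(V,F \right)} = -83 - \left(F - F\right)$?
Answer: $\frac{83}{73236} \approx 0.0011333$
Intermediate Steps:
$U{\left(V,F \right)} = -83$ ($U{\left(V,F \right)} = -83 - 0 = -83 + 0 = -83$)
$\frac{U{\left(241,-85 \right)}}{-73236} = - \frac{83}{-73236} = \left(-83\right) \left(- \frac{1}{73236}\right) = \frac{83}{73236}$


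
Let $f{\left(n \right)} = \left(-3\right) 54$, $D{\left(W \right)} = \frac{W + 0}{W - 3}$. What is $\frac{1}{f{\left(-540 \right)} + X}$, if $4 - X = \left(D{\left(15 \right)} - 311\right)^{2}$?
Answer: $- \frac{16}{1537649} \approx -1.0405 \cdot 10^{-5}$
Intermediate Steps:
$D{\left(W \right)} = \frac{W}{-3 + W}$
$f{\left(n \right)} = -162$
$X = - \frac{1535057}{16}$ ($X = 4 - \left(\frac{15}{-3 + 15} - 311\right)^{2} = 4 - \left(\frac{15}{12} - 311\right)^{2} = 4 - \left(15 \cdot \frac{1}{12} - 311\right)^{2} = 4 - \left(\frac{5}{4} - 311\right)^{2} = 4 - \left(- \frac{1239}{4}\right)^{2} = 4 - \frac{1535121}{16} = - \frac{1535057}{16} \approx -95941.0$)
$\frac{1}{f{\left(-540 \right)} + X} = \frac{1}{-162 - \frac{1535057}{16}} = \frac{1}{- \frac{1537649}{16}} = - \frac{16}{1537649}$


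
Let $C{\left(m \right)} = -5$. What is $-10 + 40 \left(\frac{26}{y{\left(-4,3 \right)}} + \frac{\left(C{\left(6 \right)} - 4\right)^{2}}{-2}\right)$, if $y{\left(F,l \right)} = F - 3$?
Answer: $- \frac{12450}{7} \approx -1778.6$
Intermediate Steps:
$y{\left(F,l \right)} = -3 + F$ ($y{\left(F,l \right)} = F - 3 = -3 + F$)
$-10 + 40 \left(\frac{26}{y{\left(-4,3 \right)}} + \frac{\left(C{\left(6 \right)} - 4\right)^{2}}{-2}\right) = -10 + 40 \left(\frac{26}{-3 - 4} + \frac{\left(-5 - 4\right)^{2}}{-2}\right) = -10 + 40 \left(\frac{26}{-7} + \left(-9\right)^{2} \left(- \frac{1}{2}\right)\right) = -10 + 40 \left(26 \left(- \frac{1}{7}\right) + 81 \left(- \frac{1}{2}\right)\right) = -10 + 40 \left(- \frac{26}{7} - \frac{81}{2}\right) = -10 + 40 \left(- \frac{619}{14}\right) = -10 - \frac{12380}{7} = - \frac{12450}{7}$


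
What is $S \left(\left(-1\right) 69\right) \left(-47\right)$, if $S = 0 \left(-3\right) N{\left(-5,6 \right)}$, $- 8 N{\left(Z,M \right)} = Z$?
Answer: $0$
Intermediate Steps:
$N{\left(Z,M \right)} = - \frac{Z}{8}$
$S = 0$ ($S = 0 \left(-3\right) \left(\left(- \frac{1}{8}\right) \left(-5\right)\right) = 0 \cdot \frac{5}{8} = 0$)
$S \left(\left(-1\right) 69\right) \left(-47\right) = 0 \left(\left(-1\right) 69\right) \left(-47\right) = 0 \left(-69\right) \left(-47\right) = 0 \left(-47\right) = 0$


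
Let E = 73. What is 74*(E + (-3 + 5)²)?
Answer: 5698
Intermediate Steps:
74*(E + (-3 + 5)²) = 74*(73 + (-3 + 5)²) = 74*(73 + 2²) = 74*(73 + 4) = 74*77 = 5698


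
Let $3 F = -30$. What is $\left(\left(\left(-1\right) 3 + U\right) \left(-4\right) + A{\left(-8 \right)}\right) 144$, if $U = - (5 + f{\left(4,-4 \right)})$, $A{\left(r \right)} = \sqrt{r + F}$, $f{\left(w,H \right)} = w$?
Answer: $6912 + 432 i \sqrt{2} \approx 6912.0 + 610.94 i$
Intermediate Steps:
$F = -10$ ($F = \frac{1}{3} \left(-30\right) = -10$)
$A{\left(r \right)} = \sqrt{-10 + r}$ ($A{\left(r \right)} = \sqrt{r - 10} = \sqrt{-10 + r}$)
$U = -9$ ($U = - (5 + 4) = \left(-1\right) 9 = -9$)
$\left(\left(\left(-1\right) 3 + U\right) \left(-4\right) + A{\left(-8 \right)}\right) 144 = \left(\left(\left(-1\right) 3 - 9\right) \left(-4\right) + \sqrt{-10 - 8}\right) 144 = \left(\left(-3 - 9\right) \left(-4\right) + \sqrt{-18}\right) 144 = \left(\left(-12\right) \left(-4\right) + 3 i \sqrt{2}\right) 144 = \left(48 + 3 i \sqrt{2}\right) 144 = 6912 + 432 i \sqrt{2}$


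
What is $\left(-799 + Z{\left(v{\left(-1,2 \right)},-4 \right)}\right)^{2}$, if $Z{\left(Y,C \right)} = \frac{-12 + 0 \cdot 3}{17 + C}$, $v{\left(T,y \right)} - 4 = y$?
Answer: $\frac{108139201}{169} \approx 6.3988 \cdot 10^{5}$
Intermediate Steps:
$v{\left(T,y \right)} = 4 + y$
$Z{\left(Y,C \right)} = - \frac{12}{17 + C}$ ($Z{\left(Y,C \right)} = \frac{-12 + 0}{17 + C} = - \frac{12}{17 + C}$)
$\left(-799 + Z{\left(v{\left(-1,2 \right)},-4 \right)}\right)^{2} = \left(-799 - \frac{12}{17 - 4}\right)^{2} = \left(-799 - \frac{12}{13}\right)^{2} = \left(- \frac{10399}{13}\right)^{2} = \frac{108139201}{169}$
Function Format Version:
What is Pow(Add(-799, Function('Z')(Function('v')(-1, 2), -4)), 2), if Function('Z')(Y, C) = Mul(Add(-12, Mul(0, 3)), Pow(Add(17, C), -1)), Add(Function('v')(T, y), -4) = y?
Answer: Rational(108139201, 169) ≈ 6.3988e+5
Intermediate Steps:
Function('v')(T, y) = Add(4, y)
Function('Z')(Y, C) = Mul(-12, Pow(Add(17, C), -1)) (Function('Z')(Y, C) = Mul(Add(-12, 0), Pow(Add(17, C), -1)) = Mul(-12, Pow(Add(17, C), -1)))
Pow(Add(-799, Function('Z')(Function('v')(-1, 2), -4)), 2) = Pow(Add(-799, Mul(-12, Pow(Add(17, -4), -1))), 2) = Pow(Add(-799, Mul(-12, Pow(13, -1))), 2) = Pow(Add(-799, Mul(-12, Rational(1, 13))), 2) = Pow(Add(-799, Rational(-12, 13)), 2) = Pow(Rational(-10399, 13), 2) = Rational(108139201, 169)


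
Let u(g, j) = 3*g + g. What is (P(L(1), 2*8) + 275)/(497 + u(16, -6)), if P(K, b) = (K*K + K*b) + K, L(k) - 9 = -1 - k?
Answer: 443/561 ≈ 0.78966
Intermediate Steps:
u(g, j) = 4*g
L(k) = 8 - k (L(k) = 9 + (-1 - k) = 8 - k)
P(K, b) = K + K² + K*b (P(K, b) = (K² + K*b) + K = K + K² + K*b)
(P(L(1), 2*8) + 275)/(497 + u(16, -6)) = ((8 - 1*1)*(1 + (8 - 1*1) + 2*8) + 275)/(497 + 4*16) = ((8 - 1)*(1 + (8 - 1) + 16) + 275)/(497 + 64) = (7*(1 + 7 + 16) + 275)/561 = (7*24 + 275)*(1/561) = (168 + 275)*(1/561) = 443*(1/561) = 443/561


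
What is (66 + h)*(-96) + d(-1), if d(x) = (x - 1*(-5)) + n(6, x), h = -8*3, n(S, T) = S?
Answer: -4022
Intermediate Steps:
h = -24
d(x) = 11 + x (d(x) = (x - 1*(-5)) + 6 = (x + 5) + 6 = (5 + x) + 6 = 11 + x)
(66 + h)*(-96) + d(-1) = (66 - 24)*(-96) + (11 - 1) = 42*(-96) + 10 = -4032 + 10 = -4022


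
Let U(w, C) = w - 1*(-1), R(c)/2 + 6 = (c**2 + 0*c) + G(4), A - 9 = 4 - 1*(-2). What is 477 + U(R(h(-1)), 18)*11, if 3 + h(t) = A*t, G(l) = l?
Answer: 7572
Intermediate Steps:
A = 15 (A = 9 + (4 - 1*(-2)) = 9 + (4 + 2) = 9 + 6 = 15)
h(t) = -3 + 15*t
R(c) = -4 + 2*c**2 (R(c) = -12 + 2*((c**2 + 0*c) + 4) = -12 + 2*((c**2 + 0) + 4) = -12 + 2*(c**2 + 4) = -12 + 2*(4 + c**2) = -12 + (8 + 2*c**2) = -4 + 2*c**2)
U(w, C) = 1 + w (U(w, C) = w + 1 = 1 + w)
477 + U(R(h(-1)), 18)*11 = 477 + (1 + (-4 + 2*(-3 + 15*(-1))**2))*11 = 477 + (1 + (-4 + 2*(-3 - 15)**2))*11 = 477 + (1 + (-4 + 2*(-18)**2))*11 = 477 + (1 + (-4 + 2*324))*11 = 477 + (1 + (-4 + 648))*11 = 477 + (1 + 644)*11 = 477 + 645*11 = 477 + 7095 = 7572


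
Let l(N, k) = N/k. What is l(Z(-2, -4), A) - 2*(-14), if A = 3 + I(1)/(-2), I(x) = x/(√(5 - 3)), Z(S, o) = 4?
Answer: 2084/71 + 8*√2/71 ≈ 29.511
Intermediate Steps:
I(x) = x*√2/2 (I(x) = x/(√2) = x*(√2/2) = x*√2/2)
A = 3 - √2/4 (A = 3 + ((½)*1*√2)/(-2) = 3 - √2/4 ≈ 2.6464)
l(Z(-2, -4), A) - 2*(-14) = 4/(3 - √2/4) - 2*(-14) = 4/(3 - √2/4) + 28 = 28 + 4/(3 - √2/4)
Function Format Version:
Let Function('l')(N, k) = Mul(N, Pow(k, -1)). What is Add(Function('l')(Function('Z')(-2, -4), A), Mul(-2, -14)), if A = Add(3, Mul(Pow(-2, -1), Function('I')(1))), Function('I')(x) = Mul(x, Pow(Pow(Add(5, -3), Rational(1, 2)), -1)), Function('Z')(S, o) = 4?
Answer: Add(Rational(2084, 71), Mul(Rational(8, 71), Pow(2, Rational(1, 2)))) ≈ 29.511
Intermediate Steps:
Function('I')(x) = Mul(Rational(1, 2), x, Pow(2, Rational(1, 2))) (Function('I')(x) = Mul(x, Pow(Pow(2, Rational(1, 2)), -1)) = Mul(x, Mul(Rational(1, 2), Pow(2, Rational(1, 2)))) = Mul(Rational(1, 2), x, Pow(2, Rational(1, 2))))
A = Add(3, Mul(Rational(-1, 4), Pow(2, Rational(1, 2)))) (A = Add(3, Mul(Pow(-2, -1), Mul(Rational(1, 2), 1, Pow(2, Rational(1, 2))))) = Add(3, Mul(Rational(-1, 2), Mul(Rational(1, 2), Pow(2, Rational(1, 2))))) = Add(3, Mul(Rational(-1, 4), Pow(2, Rational(1, 2)))) ≈ 2.6464)
Add(Function('l')(Function('Z')(-2, -4), A), Mul(-2, -14)) = Add(Mul(4, Pow(Add(3, Mul(Rational(-1, 4), Pow(2, Rational(1, 2)))), -1)), Mul(-2, -14)) = Add(Mul(4, Pow(Add(3, Mul(Rational(-1, 4), Pow(2, Rational(1, 2)))), -1)), 28) = Add(28, Mul(4, Pow(Add(3, Mul(Rational(-1, 4), Pow(2, Rational(1, 2)))), -1)))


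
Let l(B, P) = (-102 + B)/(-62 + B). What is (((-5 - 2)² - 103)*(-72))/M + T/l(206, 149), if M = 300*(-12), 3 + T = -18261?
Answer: -8219151/325 ≈ -25290.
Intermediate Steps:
T = -18264 (T = -3 - 18261 = -18264)
M = -3600
l(B, P) = (-102 + B)/(-62 + B)
(((-5 - 2)² - 103)*(-72))/M + T/l(206, 149) = (((-5 - 2)² - 103)*(-72))/(-3600) - 18264*(-62 + 206)/(-102 + 206) = (((-7)² - 103)*(-72))*(-1/3600) - 18264/(104/144) = ((49 - 103)*(-72))*(-1/3600) - 18264/((1/144)*104) = -54*(-72)*(-1/3600) - 18264/13/18 = 3888*(-1/3600) - 18264*18/13 = -27/25 - 328752/13 = -8219151/325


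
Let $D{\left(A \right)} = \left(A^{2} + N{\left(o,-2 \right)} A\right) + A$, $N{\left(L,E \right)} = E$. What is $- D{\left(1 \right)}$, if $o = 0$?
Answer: $0$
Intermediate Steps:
$D{\left(A \right)} = A^{2} - A$ ($D{\left(A \right)} = \left(A^{2} - 2 A\right) + A = A^{2} - A$)
$- D{\left(1 \right)} = - 1 \left(-1 + 1\right) = - 1 \cdot 0 = \left(-1\right) 0 = 0$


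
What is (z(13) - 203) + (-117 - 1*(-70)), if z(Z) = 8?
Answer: -242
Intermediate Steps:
(z(13) - 203) + (-117 - 1*(-70)) = (8 - 203) + (-117 - 1*(-70)) = -195 + (-117 + 70) = -195 - 47 = -242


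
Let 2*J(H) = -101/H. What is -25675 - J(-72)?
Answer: -3697301/144 ≈ -25676.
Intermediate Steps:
J(H) = -101/(2*H) (J(H) = (-101/H)/2 = -101/(2*H))
-25675 - J(-72) = -25675 - (-101)/(2*(-72)) = -25675 - (-101)*(-1)/(2*72) = -25675 - 1*101/144 = -25675 - 101/144 = -3697301/144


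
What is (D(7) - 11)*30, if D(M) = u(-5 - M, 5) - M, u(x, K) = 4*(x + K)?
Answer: -1380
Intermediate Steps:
u(x, K) = 4*K + 4*x (u(x, K) = 4*(K + x) = 4*K + 4*x)
D(M) = -5*M (D(M) = (4*5 + 4*(-5 - M)) - M = (20 + (-20 - 4*M)) - M = -4*M - M = -5*M)
(D(7) - 11)*30 = (-5*7 - 11)*30 = (-35 - 11)*30 = -46*30 = -1380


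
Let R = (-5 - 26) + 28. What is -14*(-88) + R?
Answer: 1229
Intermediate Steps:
R = -3 (R = -31 + 28 = -3)
-14*(-88) + R = -14*(-88) - 3 = 1232 - 3 = 1229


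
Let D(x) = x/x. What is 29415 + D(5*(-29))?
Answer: 29416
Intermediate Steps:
D(x) = 1
29415 + D(5*(-29)) = 29415 + 1 = 29416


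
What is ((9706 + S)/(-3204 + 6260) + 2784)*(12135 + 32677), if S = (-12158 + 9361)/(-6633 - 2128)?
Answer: 835999049230421/6693404 ≈ 1.2490e+8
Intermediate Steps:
S = 2797/8761 (S = -2797/(-8761) = -2797*(-1/8761) = 2797/8761 ≈ 0.31926)
((9706 + S)/(-3204 + 6260) + 2784)*(12135 + 32677) = ((9706 + 2797/8761)/(-3204 + 6260) + 2784)*(12135 + 32677) = ((85037063/8761)/3056 + 2784)*44812 = ((85037063/8761)*(1/3056) + 2784)*44812 = (85037063/26773616 + 2784)*44812 = (74622784007/26773616)*44812 = 835999049230421/6693404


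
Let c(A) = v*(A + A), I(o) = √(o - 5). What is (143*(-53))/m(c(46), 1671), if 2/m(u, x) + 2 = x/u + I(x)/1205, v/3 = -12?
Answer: 20955935/2208 - 53053*√34/2410 ≈ 9362.5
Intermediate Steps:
v = -36 (v = 3*(-12) = -36)
I(o) = √(-5 + o)
c(A) = -72*A (c(A) = -36*(A + A) = -72*A)
m(u, x) = 2/(-2 + √(-5 + x)/1205 + x/u) (m(u, x) = 2/(-2 + (x/u + √(-5 + x)/1205)) = 2/(-2 + (√(-5 + x)/1205 + x/u)) = 2/(-2 + √(-5 + x)/1205 + x/u))
(143*(-53))/m(c(46), 1671) = (143*(-53))/((2410*(-72*46)/(-(-173520)*46 + 1205*1671 + (-72*46)*√(-5 + 1671)))) = -(-20955935/2208 + 53053*√34/2410) = -7579*(-2765/2208 + 7*√34/2410) = 20955935/2208 - 53053*√34/2410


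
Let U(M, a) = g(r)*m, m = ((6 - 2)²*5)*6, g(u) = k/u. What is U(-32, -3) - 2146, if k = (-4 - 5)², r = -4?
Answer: -11866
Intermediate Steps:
k = 81 (k = (-9)² = 81)
g(u) = 81/u
m = 480 (m = (4²*5)*6 = (16*5)*6 = 80*6 = 480)
U(M, a) = -9720 (U(M, a) = (81/(-4))*480 = (81*(-¼))*480 = -81/4*480 = -9720)
U(-32, -3) - 2146 = -9720 - 2146 = -11866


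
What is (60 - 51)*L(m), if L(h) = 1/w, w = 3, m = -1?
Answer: 3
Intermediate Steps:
L(h) = ⅓ (L(h) = 1/3 = ⅓)
(60 - 51)*L(m) = (60 - 51)*(⅓) = 9*(⅓) = 3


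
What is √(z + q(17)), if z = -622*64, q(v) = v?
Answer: I*√39791 ≈ 199.48*I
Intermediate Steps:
z = -39808
√(z + q(17)) = √(-39808 + 17) = √(-39791) = I*√39791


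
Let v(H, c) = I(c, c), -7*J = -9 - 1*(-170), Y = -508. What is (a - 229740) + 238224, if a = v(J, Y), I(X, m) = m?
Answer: 7976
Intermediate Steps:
J = -23 (J = -(-9 - 1*(-170))/7 = -(-9 + 170)/7 = -⅐*161 = -23)
v(H, c) = c
a = -508
(a - 229740) + 238224 = (-508 - 229740) + 238224 = -230248 + 238224 = 7976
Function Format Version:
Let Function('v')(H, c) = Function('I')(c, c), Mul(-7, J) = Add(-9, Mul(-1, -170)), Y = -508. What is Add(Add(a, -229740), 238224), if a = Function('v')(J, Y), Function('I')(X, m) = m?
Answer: 7976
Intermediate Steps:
J = -23 (J = Mul(Rational(-1, 7), Add(-9, Mul(-1, -170))) = Mul(Rational(-1, 7), Add(-9, 170)) = Mul(Rational(-1, 7), 161) = -23)
Function('v')(H, c) = c
a = -508
Add(Add(a, -229740), 238224) = Add(Add(-508, -229740), 238224) = Add(-230248, 238224) = 7976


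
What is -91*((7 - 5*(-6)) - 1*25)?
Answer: -1092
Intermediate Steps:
-91*((7 - 5*(-6)) - 1*25) = -91*((7 + 30) - 25) = -91*(37 - 25) = -91*12 = -1092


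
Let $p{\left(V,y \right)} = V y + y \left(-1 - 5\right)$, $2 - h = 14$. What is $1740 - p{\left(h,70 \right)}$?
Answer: $3000$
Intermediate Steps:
$h = -12$ ($h = 2 - 14 = -12$)
$p{\left(V,y \right)} = - 6 y + V y$ ($p{\left(V,y \right)} = V y + y \left(-6\right) = V y - 6 y = - 6 y + V y$)
$1740 - p{\left(h,70 \right)} = 1740 - 70 \left(-6 - 12\right) = 1740 - 70 \left(-18\right) = 1740 - -1260 = 1740 + 1260 = 3000$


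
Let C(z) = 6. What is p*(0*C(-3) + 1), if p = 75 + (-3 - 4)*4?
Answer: 47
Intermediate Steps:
p = 47 (p = 75 - 7*4 = 75 - 28 = 47)
p*(0*C(-3) + 1) = 47*(0*6 + 1) = 47*(0 + 1) = 47*1 = 47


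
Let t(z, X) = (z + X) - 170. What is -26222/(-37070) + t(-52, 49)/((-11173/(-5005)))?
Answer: -15902318572/207091555 ≈ -76.789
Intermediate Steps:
t(z, X) = -170 + X + z (t(z, X) = (X + z) - 170 = -170 + X + z)
-26222/(-37070) + t(-52, 49)/((-11173/(-5005))) = -26222/(-37070) + (-170 + 49 - 52)/((-11173/(-5005))) = -26222*(-1/37070) - 173/((-11173*(-1/5005))) = 13111/18535 - 173/11173/5005 = 13111/18535 - 173*5005/11173 = 13111/18535 - 865865/11173 = -15902318572/207091555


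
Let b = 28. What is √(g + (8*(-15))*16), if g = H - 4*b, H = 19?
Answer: I*√2013 ≈ 44.866*I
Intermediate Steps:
g = -93 (g = 19 - 4*28 = 19 - 112 = -93)
√(g + (8*(-15))*16) = √(-93 + (8*(-15))*16) = √(-93 - 120*16) = √(-93 - 1920) = √(-2013) = I*√2013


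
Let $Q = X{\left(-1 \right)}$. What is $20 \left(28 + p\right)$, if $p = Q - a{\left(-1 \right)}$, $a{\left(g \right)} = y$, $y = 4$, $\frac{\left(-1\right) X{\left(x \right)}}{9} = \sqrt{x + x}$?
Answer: $480 - 180 i \sqrt{2} \approx 480.0 - 254.56 i$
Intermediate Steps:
$X{\left(x \right)} = - 9 \sqrt{2} \sqrt{x}$ ($X{\left(x \right)} = - 9 \sqrt{x + x} = - 9 \sqrt{2 x} = - 9 \sqrt{2} \sqrt{x}$)
$a{\left(g \right)} = 4$
$Q = - 9 i \sqrt{2}$ ($Q = - 9 \sqrt{2} \sqrt{-1} = - 9 \sqrt{2} i = - 9 i \sqrt{2} \approx - 12.728 i$)
$p = -4 - 9 i \sqrt{2}$ ($p = - 9 i \sqrt{2} - 4 = -4 - 9 i \sqrt{2} \approx -4.0 - 12.728 i$)
$20 \left(28 + p\right) = 20 \left(28 - \left(4 + 9 i \sqrt{2}\right)\right) = 20 \left(24 - 9 i \sqrt{2}\right) = 480 - 180 i \sqrt{2}$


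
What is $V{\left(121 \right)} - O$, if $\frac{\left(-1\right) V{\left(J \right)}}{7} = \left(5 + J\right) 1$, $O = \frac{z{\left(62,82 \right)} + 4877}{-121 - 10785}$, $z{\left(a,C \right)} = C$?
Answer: $- \frac{506007}{574} \approx -881.54$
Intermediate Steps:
$O = - \frac{261}{574}$ ($O = \frac{82 + 4877}{-121 - 10785} = \frac{4959}{-10906} = 4959 \left(- \frac{1}{10906}\right) = - \frac{261}{574} \approx -0.4547$)
$V{\left(J \right)} = -35 - 7 J$ ($V{\left(J \right)} = - 7 \left(5 + J\right) 1 = - 7 \left(5 + J\right) = -35 - 7 J$)
$V{\left(121 \right)} - O = \left(-35 - 847\right) - - \frac{261}{574} = \left(-35 - 847\right) + \frac{261}{574} = -882 + \frac{261}{574} = - \frac{506007}{574}$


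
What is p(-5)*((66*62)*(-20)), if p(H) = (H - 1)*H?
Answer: -2455200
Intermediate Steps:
p(H) = H*(-1 + H) (p(H) = (-1 + H)*H = H*(-1 + H))
p(-5)*((66*62)*(-20)) = (-5*(-1 - 5))*((66*62)*(-20)) = (-5*(-6))*(4092*(-20)) = 30*(-81840) = -2455200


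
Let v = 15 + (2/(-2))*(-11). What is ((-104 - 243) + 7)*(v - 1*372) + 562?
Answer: 118202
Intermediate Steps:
v = 26 (v = 15 + (2*(-½))*(-11) = 15 - 1*(-11) = 15 + 11 = 26)
((-104 - 243) + 7)*(v - 1*372) + 562 = ((-104 - 243) + 7)*(26 - 1*372) + 562 = (-347 + 7)*(26 - 372) + 562 = -340*(-346) + 562 = 117640 + 562 = 118202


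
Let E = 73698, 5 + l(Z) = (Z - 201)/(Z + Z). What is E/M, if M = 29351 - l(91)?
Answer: 6706518/2671451 ≈ 2.5104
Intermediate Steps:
l(Z) = -5 + (-201 + Z)/(2*Z) (l(Z) = -5 + (Z - 201)/(Z + Z) = -5 + (-201 + Z)/((2*Z)) = -5 + (-201 + Z)*(1/(2*Z)) = -5 + (-201 + Z)/(2*Z))
M = 2671451/91 (M = 29351 - 3*(-67 - 3*91)/(2*91) = 29351 - 3*(-67 - 273)/(2*91) = 29351 - 3*(-340)/(2*91) = 29351 - 1*(-510/91) = 29351 + 510/91 = 2671451/91 ≈ 29357.)
E/M = 73698/(2671451/91) = 73698*(91/2671451) = 6706518/2671451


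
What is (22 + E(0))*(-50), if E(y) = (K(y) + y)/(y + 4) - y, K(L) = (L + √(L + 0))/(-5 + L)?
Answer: -1100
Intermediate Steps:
K(L) = (L + √L)/(-5 + L)
E(y) = -y + (y + (y + √y)/(-5 + y))/(4 + y) (E(y) = ((y + √y)/(-5 + y) + y)/(y + 4) - y = (y + (y + √y)/(-5 + y))/(4 + y) - y = -y + (y + (y + √y)/(-5 + y))/(4 + y))
(22 + E(0))*(-50) = (22 + (0 + √0 - 1*0*(-5 + 0)*(3 + 0))/((-5 + 0)*(4 + 0)))*(-50) = (22 + (0 + 0 - 1*0*(-5)*3)/(-5*4))*(-50) = (22 - ⅕*¼*(0 + 0 + 0))*(-50) = (22 - ⅕*¼*0)*(-50) = (22 + 0)*(-50) = 22*(-50) = -1100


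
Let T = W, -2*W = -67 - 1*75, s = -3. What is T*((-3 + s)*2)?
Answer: -852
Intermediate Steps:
W = 71 (W = -(-67 - 1*75)/2 = -(-67 - 75)/2 = -1/2*(-142) = 71)
T = 71
T*((-3 + s)*2) = 71*((-3 - 3)*2) = 71*(-6*2) = 71*(-12) = -852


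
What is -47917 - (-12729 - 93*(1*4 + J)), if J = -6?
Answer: -35374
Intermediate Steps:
-47917 - (-12729 - 93*(1*4 + J)) = -47917 - (-12729 - 93*(1*4 - 6)) = -47917 - (-12729 - 93*(4 - 6)) = -47917 - (-12729 - 93*(-2)) = -47917 - (-12729 - 1*(-186)) = -47917 - (-12729 + 186) = -47917 - 1*(-12543) = -47917 + 12543 = -35374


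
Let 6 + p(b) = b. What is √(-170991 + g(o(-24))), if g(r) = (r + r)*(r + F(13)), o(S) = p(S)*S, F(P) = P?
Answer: 3*√98281 ≈ 940.49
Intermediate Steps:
p(b) = -6 + b
o(S) = S*(-6 + S) (o(S) = (-6 + S)*S = S*(-6 + S))
g(r) = 2*r*(13 + r) (g(r) = (r + r)*(r + 13) = (2*r)*(13 + r) = 2*r*(13 + r))
√(-170991 + g(o(-24))) = √(-170991 + 2*(-24*(-6 - 24))*(13 - 24*(-6 - 24))) = √(-170991 + 2*(-24*(-30))*(13 - 24*(-30))) = √(-170991 + 2*720*(13 + 720)) = √(-170991 + 2*720*733) = √(-170991 + 1055520) = √884529 = 3*√98281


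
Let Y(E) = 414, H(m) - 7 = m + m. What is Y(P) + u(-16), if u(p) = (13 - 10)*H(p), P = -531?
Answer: 339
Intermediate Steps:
H(m) = 7 + 2*m (H(m) = 7 + (m + m) = 7 + 2*m)
u(p) = 21 + 6*p (u(p) = (13 - 10)*(7 + 2*p) = 3*(7 + 2*p) = 21 + 6*p)
Y(P) + u(-16) = 414 + (21 + 6*(-16)) = 414 + (21 - 96) = 414 - 75 = 339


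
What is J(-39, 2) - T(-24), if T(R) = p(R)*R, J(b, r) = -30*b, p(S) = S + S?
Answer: 18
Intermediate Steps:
p(S) = 2*S
T(R) = 2*R**2 (T(R) = (2*R)*R = 2*R**2)
J(-39, 2) - T(-24) = -30*(-39) - 2*(-24)**2 = 1170 - 2*576 = 1170 - 1*1152 = 1170 - 1152 = 18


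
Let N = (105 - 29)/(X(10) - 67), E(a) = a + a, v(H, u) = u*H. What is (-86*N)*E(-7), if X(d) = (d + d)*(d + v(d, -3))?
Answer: -91504/467 ≈ -195.94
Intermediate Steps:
v(H, u) = H*u
E(a) = 2*a
X(d) = -4*d² (X(d) = (d + d)*(d + d*(-3)) = (2*d)*(d - 3*d) = (2*d)*(-2*d) = -4*d²)
N = -76/467 (N = (105 - 29)/(-4*10² - 67) = 76/(-4*100 - 67) = 76/(-400 - 67) = 76/(-467) = 76*(-1/467) = -76/467 ≈ -0.16274)
(-86*N)*E(-7) = (-86*(-76/467))*(2*(-7)) = (6536/467)*(-14) = -91504/467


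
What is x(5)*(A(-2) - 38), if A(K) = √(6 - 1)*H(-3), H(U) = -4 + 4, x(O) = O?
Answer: -190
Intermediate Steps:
H(U) = 0
A(K) = 0 (A(K) = √(6 - 1)*0 = √5*0 = 0)
x(5)*(A(-2) - 38) = 5*(0 - 38) = 5*(-38) = -190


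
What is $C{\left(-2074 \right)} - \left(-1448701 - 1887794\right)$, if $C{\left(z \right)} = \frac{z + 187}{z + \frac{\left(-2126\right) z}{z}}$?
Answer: $\frac{4671093629}{1400} \approx 3.3365 \cdot 10^{6}$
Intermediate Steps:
$C{\left(z \right)} = \frac{187 + z}{-2126 + z}$ ($C{\left(z \right)} = \frac{187 + z}{z - 2126} = \frac{187 + z}{-2126 + z}$)
$C{\left(-2074 \right)} - \left(-1448701 - 1887794\right) = \frac{187 - 2074}{-2126 - 2074} - \left(-1448701 - 1887794\right) = \frac{1}{-4200} \left(-1887\right) - \left(-1448701 - 1887794\right) = \left(- \frac{1}{4200}\right) \left(-1887\right) - -3336495 = \frac{629}{1400} + 3336495 = \frac{4671093629}{1400}$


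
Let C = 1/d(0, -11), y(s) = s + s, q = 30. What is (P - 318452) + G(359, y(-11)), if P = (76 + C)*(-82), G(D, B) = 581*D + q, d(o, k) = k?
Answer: -1276743/11 ≈ -1.1607e+5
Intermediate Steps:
y(s) = 2*s
C = -1/11 (C = 1/(-11) = -1/11 ≈ -0.090909)
G(D, B) = 30 + 581*D (G(D, B) = 581*D + 30 = 30 + 581*D)
P = -68470/11 (P = (76 - 1/11)*(-82) = (835/11)*(-82) = -68470/11 ≈ -6224.5)
(P - 318452) + G(359, y(-11)) = (-68470/11 - 318452) + (30 + 581*359) = -3571442/11 + (30 + 208579) = -3571442/11 + 208609 = -1276743/11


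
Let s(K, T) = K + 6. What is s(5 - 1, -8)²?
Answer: 100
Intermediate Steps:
s(K, T) = 6 + K
s(5 - 1, -8)² = (6 + (5 - 1))² = (6 + 4)² = 10² = 100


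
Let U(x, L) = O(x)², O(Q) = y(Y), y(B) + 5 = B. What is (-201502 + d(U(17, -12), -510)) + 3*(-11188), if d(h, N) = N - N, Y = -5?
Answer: -235066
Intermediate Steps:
y(B) = -5 + B
O(Q) = -10 (O(Q) = -5 - 5 = -10)
U(x, L) = 100 (U(x, L) = (-10)² = 100)
d(h, N) = 0
(-201502 + d(U(17, -12), -510)) + 3*(-11188) = (-201502 + 0) + 3*(-11188) = -201502 - 33564 = -235066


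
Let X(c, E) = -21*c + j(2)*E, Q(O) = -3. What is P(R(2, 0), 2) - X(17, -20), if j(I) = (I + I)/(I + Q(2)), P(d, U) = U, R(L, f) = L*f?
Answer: 279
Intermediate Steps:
j(I) = 2*I/(-3 + I) (j(I) = (I + I)/(I - 3) = (2*I)/(-3 + I) = 2*I/(-3 + I))
X(c, E) = -21*c - 4*E (X(c, E) = -21*c + (2*2/(-3 + 2))*E = -21*c + (2*2/(-1))*E = -21*c + (2*2*(-1))*E = -21*c - 4*E)
P(R(2, 0), 2) - X(17, -20) = 2 - (-21*17 - 4*(-20)) = 2 - (-357 + 80) = 2 - 1*(-277) = 2 + 277 = 279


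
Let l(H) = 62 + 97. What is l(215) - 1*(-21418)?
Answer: 21577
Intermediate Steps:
l(H) = 159
l(215) - 1*(-21418) = 159 - 1*(-21418) = 159 + 21418 = 21577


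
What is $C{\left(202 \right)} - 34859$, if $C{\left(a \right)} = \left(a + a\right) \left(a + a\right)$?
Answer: $128357$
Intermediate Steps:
$C{\left(a \right)} = 4 a^{2}$ ($C{\left(a \right)} = 2 a 2 a = 4 a^{2}$)
$C{\left(202 \right)} - 34859 = 4 \cdot 202^{2} - 34859 = 4 \cdot 40804 - 34859 = 163216 - 34859 = 128357$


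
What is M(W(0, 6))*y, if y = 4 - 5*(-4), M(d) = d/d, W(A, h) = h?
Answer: 24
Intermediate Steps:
M(d) = 1
y = 24 (y = 4 + 20 = 24)
M(W(0, 6))*y = 1*24 = 24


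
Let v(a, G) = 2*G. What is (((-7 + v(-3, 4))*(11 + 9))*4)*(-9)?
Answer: -720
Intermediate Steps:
(((-7 + v(-3, 4))*(11 + 9))*4)*(-9) = (((-7 + 2*4)*(11 + 9))*4)*(-9) = (((-7 + 8)*20)*4)*(-9) = ((1*20)*4)*(-9) = (20*4)*(-9) = 80*(-9) = -720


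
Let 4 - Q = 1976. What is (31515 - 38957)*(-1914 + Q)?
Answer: 28919612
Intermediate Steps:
Q = -1972 (Q = 4 - 1*1976 = 4 - 1976 = -1972)
(31515 - 38957)*(-1914 + Q) = (31515 - 38957)*(-1914 - 1972) = -7442*(-3886) = 28919612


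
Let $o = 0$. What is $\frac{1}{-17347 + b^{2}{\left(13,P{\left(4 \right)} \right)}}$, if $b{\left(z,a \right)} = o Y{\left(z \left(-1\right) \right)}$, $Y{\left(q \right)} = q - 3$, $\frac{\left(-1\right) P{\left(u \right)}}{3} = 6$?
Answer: $- \frac{1}{17347} \approx -5.7647 \cdot 10^{-5}$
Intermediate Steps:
$P{\left(u \right)} = -18$ ($P{\left(u \right)} = \left(-3\right) 6 = -18$)
$Y{\left(q \right)} = -3 + q$
$b{\left(z,a \right)} = 0$ ($b{\left(z,a \right)} = 0 \left(-3 + z \left(-1\right)\right) = 0 \left(-3 - z\right) = 0$)
$\frac{1}{-17347 + b^{2}{\left(13,P{\left(4 \right)} \right)}} = \frac{1}{-17347 + 0^{2}} = \frac{1}{-17347 + 0} = \frac{1}{-17347} = - \frac{1}{17347}$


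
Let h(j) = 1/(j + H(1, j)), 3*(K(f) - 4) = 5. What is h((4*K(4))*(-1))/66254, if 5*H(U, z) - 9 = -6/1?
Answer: -15/21930074 ≈ -6.8399e-7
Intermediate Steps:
K(f) = 17/3 (K(f) = 4 + (1/3)*5 = 4 + 5/3 = 17/3)
H(U, z) = 3/5 (H(U, z) = 9/5 + (-6/1)/5 = 9/5 + (-6*1)/5 = 9/5 + (1/5)*(-6) = 9/5 - 6/5 = 3/5)
h(j) = 1/(3/5 + j) (h(j) = 1/(j + 3/5) = 1/(3/5 + j))
h((4*K(4))*(-1))/66254 = (5/(3 + 5*((4*(17/3))*(-1))))/66254 = (5/(3 + 5*((68/3)*(-1))))*(1/66254) = (5/(3 + 5*(-68/3)))*(1/66254) = (5/(3 - 340/3))*(1/66254) = (5/(-331/3))*(1/66254) = (5*(-3/331))*(1/66254) = -15/331*1/66254 = -15/21930074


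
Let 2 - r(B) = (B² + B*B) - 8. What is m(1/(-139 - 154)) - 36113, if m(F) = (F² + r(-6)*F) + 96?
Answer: -3092005266/85849 ≈ -36017.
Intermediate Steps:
r(B) = 10 - 2*B² (r(B) = 2 - ((B² + B*B) - 8) = 2 - ((B² + B²) - 8) = 2 - (2*B² - 8) = 2 - (-8 + 2*B²) = 2 + (8 - 2*B²) = 10 - 2*B²)
m(F) = 96 + F² - 62*F (m(F) = (F² + (10 - 2*(-6)²)*F) + 96 = (F² + (10 - 2*36)*F) + 96 = (F² + (10 - 72)*F) + 96 = (F² - 62*F) + 96 = 96 + F² - 62*F)
m(1/(-139 - 154)) - 36113 = (96 + (1/(-139 - 154))² - 62/(-139 - 154)) - 36113 = (96 + (1/(-293))² - 62/(-293)) - 36113 = (96 + (-1/293)² - 62*(-1/293)) - 36113 = (96 + 1/85849 + 62/293) - 36113 = 8259671/85849 - 36113 = -3092005266/85849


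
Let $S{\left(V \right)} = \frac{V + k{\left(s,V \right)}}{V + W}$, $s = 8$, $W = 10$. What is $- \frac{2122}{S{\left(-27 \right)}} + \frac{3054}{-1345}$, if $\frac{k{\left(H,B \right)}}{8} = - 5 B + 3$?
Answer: $\frac{45230372}{1448565} \approx 31.224$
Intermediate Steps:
$k{\left(H,B \right)} = 24 - 40 B$ ($k{\left(H,B \right)} = 8 \left(- 5 B + 3\right) = 8 \left(3 - 5 B\right) = 24 - 40 B$)
$S{\left(V \right)} = \frac{24 - 39 V}{10 + V}$ ($S{\left(V \right)} = \frac{V - \left(-24 + 40 V\right)}{V + 10} = \frac{24 - 39 V}{10 + V}$)
$- \frac{2122}{S{\left(-27 \right)}} + \frac{3054}{-1345} = - \frac{2122}{3 \frac{1}{10 - 27} \left(8 - -351\right)} + \frac{3054}{-1345} = - \frac{2122}{3 \frac{1}{-17} \left(8 + 351\right)} + 3054 \left(- \frac{1}{1345}\right) = - \frac{2122}{3 \left(- \frac{1}{17}\right) 359} - \frac{3054}{1345} = - \frac{2122}{- \frac{1077}{17}} - \frac{3054}{1345} = \left(-2122\right) \left(- \frac{17}{1077}\right) - \frac{3054}{1345} = \frac{36074}{1077} - \frac{3054}{1345} = \frac{45230372}{1448565}$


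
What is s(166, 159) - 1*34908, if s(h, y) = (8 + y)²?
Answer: -7019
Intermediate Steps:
s(166, 159) - 1*34908 = (8 + 159)² - 1*34908 = 167² - 34908 = 27889 - 34908 = -7019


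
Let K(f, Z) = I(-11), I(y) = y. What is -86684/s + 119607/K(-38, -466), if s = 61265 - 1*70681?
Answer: -25574227/2354 ≈ -10864.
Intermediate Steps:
K(f, Z) = -11
s = -9416 (s = 61265 - 70681 = -9416)
-86684/s + 119607/K(-38, -466) = -86684/(-9416) + 119607/(-11) = -86684*(-1/9416) + 119607*(-1/11) = 21671/2354 - 119607/11 = -25574227/2354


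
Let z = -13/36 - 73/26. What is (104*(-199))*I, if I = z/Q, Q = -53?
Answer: -590234/477 ≈ -1237.4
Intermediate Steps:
z = -1483/468 (z = -13*1/36 - 73*1/26 = -13/36 - 73/26 = -1483/468 ≈ -3.1688)
I = 1483/24804 (I = -1483/468/(-53) = -1483/468*(-1/53) = 1483/24804 ≈ 0.059789)
(104*(-199))*I = (104*(-199))*(1483/24804) = -20696*1483/24804 = -590234/477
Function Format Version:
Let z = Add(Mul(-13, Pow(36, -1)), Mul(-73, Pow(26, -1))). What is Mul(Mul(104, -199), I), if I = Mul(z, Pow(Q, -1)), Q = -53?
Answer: Rational(-590234, 477) ≈ -1237.4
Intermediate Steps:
z = Rational(-1483, 468) (z = Add(Mul(-13, Rational(1, 36)), Mul(-73, Rational(1, 26))) = Add(Rational(-13, 36), Rational(-73, 26)) = Rational(-1483, 468) ≈ -3.1688)
I = Rational(1483, 24804) (I = Mul(Rational(-1483, 468), Pow(-53, -1)) = Mul(Rational(-1483, 468), Rational(-1, 53)) = Rational(1483, 24804) ≈ 0.059789)
Mul(Mul(104, -199), I) = Mul(Mul(104, -199), Rational(1483, 24804)) = Mul(-20696, Rational(1483, 24804)) = Rational(-590234, 477)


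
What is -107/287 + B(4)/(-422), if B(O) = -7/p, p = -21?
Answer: -135749/363342 ≈ -0.37361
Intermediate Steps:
B(O) = 1/3 (B(O) = -7/(-21) = -7*(-1/21) = 1/3)
-107/287 + B(4)/(-422) = -107/287 + (1/3)/(-422) = -107*1/287 + (1/3)*(-1/422) = -107/287 - 1/1266 = -135749/363342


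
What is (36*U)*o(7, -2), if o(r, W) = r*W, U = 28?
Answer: -14112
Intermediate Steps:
o(r, W) = W*r
(36*U)*o(7, -2) = (36*28)*(-2*7) = 1008*(-14) = -14112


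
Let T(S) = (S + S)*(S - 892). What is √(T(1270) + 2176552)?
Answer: 4*√196042 ≈ 1771.1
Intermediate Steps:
T(S) = 2*S*(-892 + S) (T(S) = (2*S)*(-892 + S) = 2*S*(-892 + S))
√(T(1270) + 2176552) = √(2*1270*(-892 + 1270) + 2176552) = √(2*1270*378 + 2176552) = √(960120 + 2176552) = √3136672 = 4*√196042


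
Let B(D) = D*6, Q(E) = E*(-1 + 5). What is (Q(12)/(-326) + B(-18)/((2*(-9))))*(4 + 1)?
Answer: 4770/163 ≈ 29.264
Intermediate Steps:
Q(E) = 4*E (Q(E) = E*4 = 4*E)
B(D) = 6*D
(Q(12)/(-326) + B(-18)/((2*(-9))))*(4 + 1) = ((4*12)/(-326) + (6*(-18))/((2*(-9))))*(4 + 1) = (48*(-1/326) - 108/(-18))*5 = (-24/163 - 108*(-1/18))*5 = (-24/163 + 6)*5 = (954/163)*5 = 4770/163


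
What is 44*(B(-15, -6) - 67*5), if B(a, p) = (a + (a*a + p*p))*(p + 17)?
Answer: 104324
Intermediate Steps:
B(a, p) = (17 + p)*(a + a² + p²) (B(a, p) = (a + (a² + p²))*(17 + p) = (a + a² + p²)*(17 + p) = (17 + p)*(a + a² + p²))
44*(B(-15, -6) - 67*5) = 44*(((-6)³ + 17*(-15) + 17*(-15)² + 17*(-6)² - 15*(-6) - 6*(-15)²) - 67*5) = 44*((-216 - 255 + 17*225 + 17*36 + 90 - 6*225) - 335) = 44*((-216 - 255 + 3825 + 612 + 90 - 1350) - 335) = 44*(2706 - 335) = 44*2371 = 104324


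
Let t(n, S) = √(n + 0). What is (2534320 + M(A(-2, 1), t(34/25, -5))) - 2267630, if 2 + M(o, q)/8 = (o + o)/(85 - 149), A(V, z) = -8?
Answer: 266676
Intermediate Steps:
t(n, S) = √n
M(o, q) = -16 - o/4 (M(o, q) = -16 + 8*((o + o)/(85 - 149)) = -16 + 8*((2*o)/(-64)) = -16 + 8*((2*o)*(-1/64)) = -16 + 8*(-o/32) = -16 - o/4)
(2534320 + M(A(-2, 1), t(34/25, -5))) - 2267630 = (2534320 + (-16 - ¼*(-8))) - 2267630 = (2534320 + (-16 + 2)) - 2267630 = (2534320 - 14) - 2267630 = 2534306 - 2267630 = 266676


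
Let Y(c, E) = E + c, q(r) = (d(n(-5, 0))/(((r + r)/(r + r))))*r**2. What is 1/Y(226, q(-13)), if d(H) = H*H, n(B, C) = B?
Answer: 1/4451 ≈ 0.00022467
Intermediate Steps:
d(H) = H**2
q(r) = 25*r**2 (q(r) = ((-5)**2/(((r + r)/(r + r))))*r**2 = (25/(((2*r)/((2*r)))))*r**2 = (25/(((2*r)*(1/(2*r)))))*r**2 = (25/1)*r**2 = (25*1)*r**2 = 25*r**2)
1/Y(226, q(-13)) = 1/(25*(-13)**2 + 226) = 1/(25*169 + 226) = 1/(4225 + 226) = 1/4451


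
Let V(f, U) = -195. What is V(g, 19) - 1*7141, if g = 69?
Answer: -7336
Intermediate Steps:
V(g, 19) - 1*7141 = -195 - 1*7141 = -195 - 7141 = -7336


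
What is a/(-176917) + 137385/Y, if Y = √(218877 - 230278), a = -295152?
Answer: 22704/13609 - 137385*I*√11401/11401 ≈ 1.6683 - 1286.7*I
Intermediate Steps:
Y = I*√11401 (Y = √(-11401) = I*√11401 ≈ 106.78*I)
a/(-176917) + 137385/Y = -295152/(-176917) + 137385/((I*√11401)) = -295152*(-1/176917) + 137385*(-I*√11401/11401) = 22704/13609 - 137385*I*√11401/11401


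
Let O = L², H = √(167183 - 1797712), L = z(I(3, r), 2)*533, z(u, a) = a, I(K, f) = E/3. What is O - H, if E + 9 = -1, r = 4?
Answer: 1136356 - I*√1630529 ≈ 1.1364e+6 - 1276.9*I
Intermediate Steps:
E = -10 (E = -9 - 1 = -10)
I(K, f) = -10/3
L = 1066 (L = 2*533 = 1066)
H = I*√1630529 (H = √(-1630529) = I*√1630529 ≈ 1276.9*I)
O = 1136356 (O = 1066² = 1136356)
O - H = 1136356 - I*√1630529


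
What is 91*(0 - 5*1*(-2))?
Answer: 910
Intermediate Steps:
91*(0 - 5*1*(-2)) = 91*(0 - 5*(-2)) = 91*(0 + 10) = 91*10 = 910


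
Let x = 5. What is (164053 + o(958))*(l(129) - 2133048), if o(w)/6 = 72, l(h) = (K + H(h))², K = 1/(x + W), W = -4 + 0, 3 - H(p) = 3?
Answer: -350854235795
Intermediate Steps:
H(p) = 0 (H(p) = 3 - 1*3 = 3 - 3 = 0)
W = -4
K = 1 (K = 1/(5 - 4) = 1/1 = 1)
l(h) = 1 (l(h) = (1 + 0)² = 1² = 1)
o(w) = 432 (o(w) = 6*72 = 432)
(164053 + o(958))*(l(129) - 2133048) = (164053 + 432)*(1 - 2133048) = 164485*(-2133047) = -350854235795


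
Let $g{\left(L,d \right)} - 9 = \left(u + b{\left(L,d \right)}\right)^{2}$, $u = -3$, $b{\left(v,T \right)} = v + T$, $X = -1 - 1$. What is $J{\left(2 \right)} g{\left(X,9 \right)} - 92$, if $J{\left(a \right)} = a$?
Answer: $-42$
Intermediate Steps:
$X = -2$ ($X = -1 - 1 = -2$)
$b{\left(v,T \right)} = T + v$
$g{\left(L,d \right)} = 9 + \left(-3 + L + d\right)^{2}$ ($g{\left(L,d \right)} = 9 + \left(-3 + \left(d + L\right)\right)^{2} = 9 + \left(-3 + \left(L + d\right)\right)^{2} = 9 + \left(-3 + L + d\right)^{2}$)
$J{\left(2 \right)} g{\left(X,9 \right)} - 92 = 2 \left(9 + \left(-3 - 2 + 9\right)^{2}\right) - 92 = 2 \left(9 + 4^{2}\right) - 92 = 2 \left(9 + 16\right) - 92 = 2 \cdot 25 - 92 = 50 - 92 = -42$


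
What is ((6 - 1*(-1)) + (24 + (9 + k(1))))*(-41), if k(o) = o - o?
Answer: -1640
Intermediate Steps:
k(o) = 0
((6 - 1*(-1)) + (24 + (9 + k(1))))*(-41) = ((6 - 1*(-1)) + (24 + (9 + 0)))*(-41) = ((6 + 1) + (24 + 9))*(-41) = (7 + 33)*(-41) = 40*(-41) = -1640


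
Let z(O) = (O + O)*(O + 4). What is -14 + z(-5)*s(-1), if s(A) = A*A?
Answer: -4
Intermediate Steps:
z(O) = 2*O*(4 + O) (z(O) = (2*O)*(4 + O) = 2*O*(4 + O))
s(A) = A²
-14 + z(-5)*s(-1) = -14 + (2*(-5)*(4 - 5))*(-1)² = -14 + (2*(-5)*(-1))*1 = -14 + 10*1 = -14 + 10 = -4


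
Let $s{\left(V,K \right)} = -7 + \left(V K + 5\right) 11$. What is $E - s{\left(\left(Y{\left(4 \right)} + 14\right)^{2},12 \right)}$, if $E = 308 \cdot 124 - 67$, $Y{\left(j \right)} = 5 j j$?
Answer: $-1128275$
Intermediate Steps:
$Y{\left(j \right)} = 5 j^{2}$
$E = 38125$ ($E = 38192 - 67 = 38125$)
$s{\left(V,K \right)} = 48 + 11 K V$ ($s{\left(V,K \right)} = -7 + \left(K V + 5\right) 11 = -7 + \left(5 + K V\right) 11 = -7 + \left(55 + 11 K V\right) = 48 + 11 K V$)
$E - s{\left(\left(Y{\left(4 \right)} + 14\right)^{2},12 \right)} = 38125 - \left(48 + 11 \cdot 12 \left(5 \cdot 4^{2} + 14\right)^{2}\right) = 38125 - \left(48 + 11 \cdot 12 \left(5 \cdot 16 + 14\right)^{2}\right) = 38125 - \left(48 + 11 \cdot 12 \left(80 + 14\right)^{2}\right) = 38125 - \left(48 + 11 \cdot 12 \cdot 94^{2}\right) = 38125 - \left(48 + 11 \cdot 12 \cdot 8836\right) = 38125 - \left(48 + 1166352\right) = 38125 - 1166400 = -1128275$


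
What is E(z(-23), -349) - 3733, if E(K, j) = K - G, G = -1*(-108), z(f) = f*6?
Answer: -3979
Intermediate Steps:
z(f) = 6*f
G = 108
E(K, j) = -108 + K (E(K, j) = K - 1*108 = K - 108 = -108 + K)
E(z(-23), -349) - 3733 = (-108 + 6*(-23)) - 3733 = (-108 - 138) - 3733 = -246 - 3733 = -3979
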